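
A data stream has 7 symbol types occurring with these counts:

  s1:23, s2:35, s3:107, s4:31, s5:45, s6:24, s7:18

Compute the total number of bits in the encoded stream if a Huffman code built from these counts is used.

731

Merge the two smallest weights repeatedly:
combine s7(18), s1(23) → 41
combine s6(24), s4(31) → 55
combine s2(35), 41 → 76
combine s5(45), 55 → 100
combine 76, 100 → 176
combine s3(107), 176 → 283
Each symbol's bit-cost is frequency × depth; summing gives 731 bits (equivalently 41 + 55 + 76 + 100 + 176 + 283).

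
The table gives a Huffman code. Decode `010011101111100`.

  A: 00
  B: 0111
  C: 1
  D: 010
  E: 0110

DBBCCA

Read left to right; each codeword is recognised as soon as it completes (prefix code):
  010→D | 0111→B | 0111→B | 1→C | 1→C | 00→A
Decoded message: DBBCCA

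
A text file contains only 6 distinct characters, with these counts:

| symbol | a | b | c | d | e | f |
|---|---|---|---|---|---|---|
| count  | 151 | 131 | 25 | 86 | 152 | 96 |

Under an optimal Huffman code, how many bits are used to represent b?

2

Huffman merges, smallest pair first:
c(25) + d(86) → 111
f(96) + 111 → 207
b(131) + a(151) → 282
e(152) + 207 → 359
282 + 359 → 641
b sits 2 levels below the root, so its codeword is 2 bits.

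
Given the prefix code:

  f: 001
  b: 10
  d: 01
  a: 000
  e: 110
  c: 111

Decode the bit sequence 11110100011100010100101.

cbbfefdfd

Read left to right; each codeword is recognised as soon as it completes (prefix code):
  111→c | 10→b | 10→b | 001→f | 110→e | 001→f | 01→d | 001→f | 01→d
Decoded message: cbbfefdfd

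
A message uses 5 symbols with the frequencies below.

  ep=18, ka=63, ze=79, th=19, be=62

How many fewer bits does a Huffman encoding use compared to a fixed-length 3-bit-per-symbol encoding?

Fixed-length: 3 bits × 241 symbols = 723 bits.
Huffman merges:
combine ep(18), th(19) → 37
combine 37, be(62) → 99
combine ka(63), ze(79) → 142
combine 99, 142 → 241
Huffman total = 37 + 99 + 142 + 241 = 519 bits.
Saving = 723 − 519 = 204 bits.

204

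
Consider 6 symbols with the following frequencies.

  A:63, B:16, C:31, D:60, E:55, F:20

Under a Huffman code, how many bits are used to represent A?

Huffman merges, smallest pair first:
merge B(16) and F(20): 36
merge C(31) and 36: 67
merge E(55) and D(60): 115
merge A(63) and 67: 130
merge 115 and 130: 245
A sits 2 levels below the root, so its codeword is 2 bits.

2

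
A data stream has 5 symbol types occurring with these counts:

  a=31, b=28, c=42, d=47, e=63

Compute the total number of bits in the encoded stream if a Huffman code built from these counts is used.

481

Build the Huffman tree bottom-up:
b(28) + a(31) → 59
c(42) + d(47) → 89
59 + e(63) → 122
89 + 122 → 211
The encoded length is the sum of every internal node's weight: 59 + 89 + 122 + 211 = 481 bits.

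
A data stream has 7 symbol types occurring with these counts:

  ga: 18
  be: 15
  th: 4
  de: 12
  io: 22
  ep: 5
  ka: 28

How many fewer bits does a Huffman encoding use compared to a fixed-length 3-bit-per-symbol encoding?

41

Fixed-length: 3 bits × 104 symbols = 312 bits.
Huffman merges:
combine th(4), ep(5) → 9
combine 9, de(12) → 21
combine be(15), ga(18) → 33
combine 21, io(22) → 43
combine ka(28), 33 → 61
combine 43, 61 → 104
Huffman total = 9 + 21 + 33 + 43 + 61 + 104 = 271 bits.
Saving = 312 − 271 = 41 bits.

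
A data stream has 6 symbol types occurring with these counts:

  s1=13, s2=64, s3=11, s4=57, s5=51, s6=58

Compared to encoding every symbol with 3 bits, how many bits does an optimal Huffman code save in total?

Fixed-length: 3 bits × 254 symbols = 762 bits.
Huffman merges:
merge s3(11) and s1(13): 24
merge 24 and s5(51): 75
merge s4(57) and s6(58): 115
merge s2(64) and 75: 139
merge 115 and 139: 254
Huffman total = 24 + 75 + 115 + 139 + 254 = 607 bits.
Saving = 762 − 607 = 155 bits.

155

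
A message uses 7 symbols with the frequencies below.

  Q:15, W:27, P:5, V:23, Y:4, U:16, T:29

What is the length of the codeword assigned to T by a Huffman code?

Huffman merges, smallest pair first:
Y(4) + P(5) → 9
9 + Q(15) → 24
U(16) + V(23) → 39
24 + W(27) → 51
T(29) + 39 → 68
51 + 68 → 119
T sits 2 levels below the root, so its codeword is 2 bits.

2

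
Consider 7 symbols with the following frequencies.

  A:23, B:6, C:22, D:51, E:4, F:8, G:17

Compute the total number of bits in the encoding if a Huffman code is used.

319

Greedily combine the two least-frequent nodes:
E(4) + B(6) → 10
F(8) + 10 → 18
G(17) + 18 → 35
C(22) + A(23) → 45
35 + 45 → 80
D(51) + 80 → 131
Each symbol's bit-cost is frequency × depth; summing gives 319 bits (equivalently 10 + 18 + 35 + 45 + 80 + 131).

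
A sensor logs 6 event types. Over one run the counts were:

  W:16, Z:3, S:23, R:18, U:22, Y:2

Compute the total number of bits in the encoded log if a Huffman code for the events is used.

194

Greedily combine the two least-frequent nodes:
combine Y(2), Z(3) → 5
combine 5, W(16) → 21
combine R(18), 21 → 39
combine U(22), S(23) → 45
combine 39, 45 → 84
Total encoded bits = sum of merged weights = 5 + 21 + 39 + 45 + 84 = 194.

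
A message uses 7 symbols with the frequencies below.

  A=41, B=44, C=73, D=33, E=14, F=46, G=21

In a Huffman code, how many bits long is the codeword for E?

Repeatedly merge the two smallest:
E(14) + G(21) → 35
D(33) + 35 → 68
A(41) + B(44) → 85
F(46) + 68 → 114
C(73) + 85 → 158
114 + 158 → 272
E sits 4 levels below the root, so its codeword is 4 bits.

4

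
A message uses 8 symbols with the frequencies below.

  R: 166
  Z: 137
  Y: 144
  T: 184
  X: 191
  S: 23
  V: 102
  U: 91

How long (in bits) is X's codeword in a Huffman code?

2

Build the tree from the bottom:
merge S(23) and U(91): 114
merge V(102) and 114: 216
merge Z(137) and Y(144): 281
merge R(166) and T(184): 350
merge X(191) and 216: 407
merge 281 and 350: 631
merge 407 and 631: 1038
The subtree containing X is merged 2 times, so code length = 2.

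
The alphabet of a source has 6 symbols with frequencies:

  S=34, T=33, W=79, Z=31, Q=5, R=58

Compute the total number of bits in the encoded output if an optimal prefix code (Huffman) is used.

Merge the two smallest weights repeatedly:
merge Q(5) and Z(31): 36
merge T(33) and S(34): 67
merge 36 and R(58): 94
merge 67 and W(79): 146
merge 94 and 146: 240
Each symbol's bit-cost is frequency × depth; summing gives 583 bits (equivalently 36 + 67 + 94 + 146 + 240).

583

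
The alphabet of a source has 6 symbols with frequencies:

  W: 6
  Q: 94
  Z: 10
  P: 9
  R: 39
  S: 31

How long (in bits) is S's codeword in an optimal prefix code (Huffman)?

3

Build the tree from the bottom:
W(6) + P(9) → 15
Z(10) + 15 → 25
25 + S(31) → 56
R(39) + 56 → 95
Q(94) + 95 → 189
The subtree containing S is merged 3 times, so code length = 3.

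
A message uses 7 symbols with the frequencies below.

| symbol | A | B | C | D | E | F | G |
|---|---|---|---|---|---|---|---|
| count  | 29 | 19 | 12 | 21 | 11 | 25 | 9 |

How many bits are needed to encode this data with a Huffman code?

Merge the two smallest weights repeatedly:
combine G(9), E(11) → 20
combine C(12), B(19) → 31
combine 20, D(21) → 41
combine F(25), A(29) → 54
combine 31, 41 → 72
combine 54, 72 → 126
Each symbol's bit-cost is frequency × depth; summing gives 344 bits (equivalently 20 + 31 + 41 + 54 + 72 + 126).

344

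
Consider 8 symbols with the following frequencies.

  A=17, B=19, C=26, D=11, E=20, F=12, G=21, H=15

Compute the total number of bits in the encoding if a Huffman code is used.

420

Build the Huffman tree bottom-up:
merge D(11) and F(12): 23
merge H(15) and A(17): 32
merge B(19) and E(20): 39
merge G(21) and 23: 44
merge C(26) and 32: 58
merge 39 and 44: 83
merge 58 and 83: 141
The encoded length is the sum of every internal node's weight: 23 + 32 + 39 + 44 + 58 + 83 + 141 = 420 bits.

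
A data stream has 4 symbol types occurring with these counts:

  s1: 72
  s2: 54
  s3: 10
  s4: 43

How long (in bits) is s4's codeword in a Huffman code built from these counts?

Build the tree from the bottom:
combine s3(10), s4(43) → 53
combine 53, s2(54) → 107
combine s1(72), 107 → 179
s4 sits 3 levels below the root, so its codeword is 3 bits.

3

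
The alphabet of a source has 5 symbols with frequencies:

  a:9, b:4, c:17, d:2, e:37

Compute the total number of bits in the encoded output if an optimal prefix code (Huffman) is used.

Build the Huffman tree bottom-up:
d(2) + b(4) → 6
6 + a(9) → 15
15 + c(17) → 32
32 + e(37) → 69
The encoded length is the sum of every internal node's weight: 6 + 15 + 32 + 69 = 122 bits.

122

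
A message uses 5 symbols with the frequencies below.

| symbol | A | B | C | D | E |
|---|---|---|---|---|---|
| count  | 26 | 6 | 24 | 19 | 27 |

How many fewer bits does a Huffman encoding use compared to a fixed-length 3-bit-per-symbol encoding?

Fixed-length: 3 bits × 102 symbols = 306 bits.
Huffman merges:
B(6) + D(19) → 25
C(24) + 25 → 49
A(26) + E(27) → 53
49 + 53 → 102
Huffman total = 25 + 49 + 53 + 102 = 229 bits.
Saving = 306 − 229 = 77 bits.

77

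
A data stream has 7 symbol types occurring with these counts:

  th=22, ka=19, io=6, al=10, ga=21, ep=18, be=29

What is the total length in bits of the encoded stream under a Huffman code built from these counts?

340

Build the Huffman tree bottom-up:
combine io(6), al(10) → 16
combine 16, ep(18) → 34
combine ka(19), ga(21) → 40
combine th(22), be(29) → 51
combine 34, 40 → 74
combine 51, 74 → 125
The encoded length is the sum of every internal node's weight: 16 + 34 + 40 + 51 + 74 + 125 = 340 bits.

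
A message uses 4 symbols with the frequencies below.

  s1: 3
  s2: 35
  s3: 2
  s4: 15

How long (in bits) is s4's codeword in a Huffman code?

2

Huffman merges, smallest pair first:
s3(2) + s1(3) → 5
5 + s4(15) → 20
20 + s2(35) → 55
s4 sits 2 levels below the root, so its codeword is 2 bits.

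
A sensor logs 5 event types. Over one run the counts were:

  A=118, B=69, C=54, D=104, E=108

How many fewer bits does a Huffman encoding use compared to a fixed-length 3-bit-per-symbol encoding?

330

Fixed-length: 3 bits × 453 symbols = 1359 bits.
Huffman merges:
C(54) + B(69) → 123
D(104) + E(108) → 212
A(118) + 123 → 241
212 + 241 → 453
Huffman total = 123 + 212 + 241 + 453 = 1029 bits.
Saving = 1359 − 1029 = 330 bits.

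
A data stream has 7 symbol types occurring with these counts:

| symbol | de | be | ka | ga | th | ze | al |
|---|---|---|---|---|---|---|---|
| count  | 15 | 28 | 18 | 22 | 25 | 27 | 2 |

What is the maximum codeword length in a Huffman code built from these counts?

Merge the two lowest-weight nodes at each step:
combine al(2), de(15) → 17
combine 17, ka(18) → 35
combine ga(22), th(25) → 47
combine ze(27), be(28) → 55
combine 35, 47 → 82
combine 55, 82 → 137
The first pair merged (al, de) ends up deepest, at depth 4.

4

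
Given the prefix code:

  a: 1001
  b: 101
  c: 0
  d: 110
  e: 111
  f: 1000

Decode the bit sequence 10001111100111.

fedce

Read left to right; each codeword is recognised as soon as it completes (prefix code):
  1000→f | 111→e | 110→d | 0→c | 111→e
Decoded message: fedce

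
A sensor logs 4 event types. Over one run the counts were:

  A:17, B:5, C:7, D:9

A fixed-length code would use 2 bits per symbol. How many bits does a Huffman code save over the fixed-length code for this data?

5

Fixed-length: 2 bits × 38 symbols = 76 bits.
Huffman merges:
merge B(5) and C(7): 12
merge D(9) and 12: 21
merge A(17) and 21: 38
Huffman total = 12 + 21 + 38 = 71 bits.
Saving = 76 − 71 = 5 bits.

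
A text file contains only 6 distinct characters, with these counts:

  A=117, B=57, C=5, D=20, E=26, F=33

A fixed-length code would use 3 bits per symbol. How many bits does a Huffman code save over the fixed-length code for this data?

Fixed-length: 3 bits × 258 symbols = 774 bits.
Huffman merges:
C(5) + D(20) → 25
25 + E(26) → 51
F(33) + 51 → 84
B(57) + 84 → 141
A(117) + 141 → 258
Huffman total = 25 + 51 + 84 + 141 + 258 = 559 bits.
Saving = 774 − 559 = 215 bits.

215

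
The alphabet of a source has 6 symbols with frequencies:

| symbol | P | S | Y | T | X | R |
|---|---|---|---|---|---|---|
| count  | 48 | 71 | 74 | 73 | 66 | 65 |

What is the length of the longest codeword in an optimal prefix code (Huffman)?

Merge the two lowest-weight nodes at each step:
combine P(48), R(65) → 113
combine X(66), S(71) → 137
combine T(73), Y(74) → 147
combine 113, 137 → 250
combine 147, 250 → 397
Maximum depth reached is 3.

3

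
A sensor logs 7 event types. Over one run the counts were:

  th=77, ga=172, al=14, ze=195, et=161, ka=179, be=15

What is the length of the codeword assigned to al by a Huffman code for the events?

Huffman merges, smallest pair first:
combine al(14), be(15) → 29
combine 29, th(77) → 106
combine 106, et(161) → 267
combine ga(172), ka(179) → 351
combine ze(195), 267 → 462
combine 351, 462 → 813
al sits 5 levels below the root, so its codeword is 5 bits.

5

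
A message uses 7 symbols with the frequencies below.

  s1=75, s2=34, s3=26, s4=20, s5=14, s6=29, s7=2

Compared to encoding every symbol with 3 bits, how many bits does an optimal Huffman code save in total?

Fixed-length: 3 bits × 200 symbols = 600 bits.
Huffman merges:
s7(2) + s5(14) → 16
16 + s4(20) → 36
s3(26) + s6(29) → 55
s2(34) + 36 → 70
55 + 70 → 125
s1(75) + 125 → 200
Huffman total = 16 + 36 + 55 + 70 + 125 + 200 = 502 bits.
Saving = 600 − 502 = 98 bits.

98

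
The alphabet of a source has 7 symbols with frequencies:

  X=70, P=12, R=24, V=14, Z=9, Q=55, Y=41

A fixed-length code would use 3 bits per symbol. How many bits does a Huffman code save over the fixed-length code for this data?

Fixed-length: 3 bits × 225 symbols = 675 bits.
Huffman merges:
Z(9) + P(12) → 21
V(14) + 21 → 35
R(24) + 35 → 59
Y(41) + Q(55) → 96
59 + X(70) → 129
96 + 129 → 225
Huffman total = 21 + 35 + 59 + 96 + 129 + 225 = 565 bits.
Saving = 675 − 565 = 110 bits.

110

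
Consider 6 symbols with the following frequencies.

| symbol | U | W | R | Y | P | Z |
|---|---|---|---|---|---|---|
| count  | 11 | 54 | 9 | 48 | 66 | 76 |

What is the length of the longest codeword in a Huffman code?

4

Merge the two lowest-weight nodes at each step:
merge R(9) and U(11): 20
merge 20 and Y(48): 68
merge W(54) and P(66): 120
merge 68 and Z(76): 144
merge 120 and 144: 264
The rarest symbols sit at the bottom; the longest codeword is 4 bits.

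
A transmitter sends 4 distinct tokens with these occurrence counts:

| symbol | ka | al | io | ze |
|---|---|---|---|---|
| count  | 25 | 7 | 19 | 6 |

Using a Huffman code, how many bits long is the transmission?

102

Merge the two smallest weights repeatedly:
combine ze(6), al(7) → 13
combine 13, io(19) → 32
combine ka(25), 32 → 57
The encoded length is the sum of every internal node's weight: 13 + 32 + 57 = 102 bits.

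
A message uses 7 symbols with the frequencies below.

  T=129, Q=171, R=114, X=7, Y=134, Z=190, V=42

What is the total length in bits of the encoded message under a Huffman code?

Build the Huffman tree bottom-up:
X(7) + V(42) → 49
49 + R(114) → 163
T(129) + Y(134) → 263
163 + Q(171) → 334
Z(190) + 263 → 453
334 + 453 → 787
The encoded length is the sum of every internal node's weight: 49 + 163 + 263 + 334 + 453 + 787 = 2049 bits.

2049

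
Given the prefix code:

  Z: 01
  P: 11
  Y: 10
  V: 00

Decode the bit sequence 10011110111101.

Read left to right; each codeword is recognised as soon as it completes (prefix code):
  10→Y | 01→Z | 11→P | 10→Y | 11→P | 11→P | 01→Z
Decoded message: YZPYPPZ

YZPYPPZ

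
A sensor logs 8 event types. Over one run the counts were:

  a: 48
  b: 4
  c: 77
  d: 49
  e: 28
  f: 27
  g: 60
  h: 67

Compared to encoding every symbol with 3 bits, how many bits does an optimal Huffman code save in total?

54

Fixed-length: 3 bits × 360 symbols = 1080 bits.
Huffman merges:
b(4) + f(27) → 31
e(28) + 31 → 59
a(48) + d(49) → 97
59 + g(60) → 119
h(67) + c(77) → 144
97 + 119 → 216
144 + 216 → 360
Huffman total = 31 + 59 + 97 + 119 + 144 + 216 + 360 = 1026 bits.
Saving = 1080 − 1026 = 54 bits.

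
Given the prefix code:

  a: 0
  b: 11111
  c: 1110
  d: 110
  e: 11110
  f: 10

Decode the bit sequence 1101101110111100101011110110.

ddceaffed

Read left to right; each codeword is recognised as soon as it completes (prefix code):
  110→d | 110→d | 1110→c | 11110→e | 0→a | 10→f | 10→f | 11110→e | 110→d
Decoded message: ddceaffed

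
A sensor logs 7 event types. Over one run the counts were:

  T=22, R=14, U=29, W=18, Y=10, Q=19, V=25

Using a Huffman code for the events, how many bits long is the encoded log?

Greedily combine the two least-frequent nodes:
merge Y(10) and R(14): 24
merge W(18) and Q(19): 37
merge T(22) and 24: 46
merge V(25) and U(29): 54
merge 37 and 46: 83
merge 54 and 83: 137
The encoded length is the sum of every internal node's weight: 24 + 37 + 46 + 54 + 83 + 137 = 381 bits.

381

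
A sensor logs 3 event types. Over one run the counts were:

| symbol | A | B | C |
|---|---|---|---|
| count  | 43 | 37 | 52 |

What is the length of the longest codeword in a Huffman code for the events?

Merge the two lowest-weight nodes at each step:
B(37) + A(43) → 80
C(52) + 80 → 132
The first pair merged (B, A) ends up deepest, at depth 2.

2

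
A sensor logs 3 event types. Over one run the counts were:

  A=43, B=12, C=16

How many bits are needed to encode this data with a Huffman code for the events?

Merge the two smallest weights repeatedly:
B(12) + C(16) → 28
28 + A(43) → 71
The encoded length is the sum of every internal node's weight: 28 + 71 = 99 bits.

99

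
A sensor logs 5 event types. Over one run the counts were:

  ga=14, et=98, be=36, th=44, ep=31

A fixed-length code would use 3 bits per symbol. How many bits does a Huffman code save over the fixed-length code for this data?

Fixed-length: 3 bits × 223 symbols = 669 bits.
Huffman merges:
ga(14) + ep(31) → 45
be(36) + th(44) → 80
45 + 80 → 125
et(98) + 125 → 223
Huffman total = 45 + 80 + 125 + 223 = 473 bits.
Saving = 669 − 473 = 196 bits.

196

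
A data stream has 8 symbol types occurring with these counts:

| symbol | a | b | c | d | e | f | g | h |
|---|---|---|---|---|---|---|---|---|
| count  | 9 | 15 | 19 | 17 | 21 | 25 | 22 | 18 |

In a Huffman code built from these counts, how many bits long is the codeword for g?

3

Build the tree from the bottom:
combine a(9), b(15) → 24
combine d(17), h(18) → 35
combine c(19), e(21) → 40
combine g(22), 24 → 46
combine f(25), 35 → 60
combine 40, 46 → 86
combine 60, 86 → 146
The subtree containing g is merged 3 times, so code length = 3.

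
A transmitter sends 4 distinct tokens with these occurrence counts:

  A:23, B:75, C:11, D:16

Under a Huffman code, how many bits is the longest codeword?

3

Merge the two lowest-weight nodes at each step:
combine C(11), D(16) → 27
combine A(23), 27 → 50
combine 50, B(75) → 125
The rarest symbols sit at the bottom; the longest codeword is 3 bits.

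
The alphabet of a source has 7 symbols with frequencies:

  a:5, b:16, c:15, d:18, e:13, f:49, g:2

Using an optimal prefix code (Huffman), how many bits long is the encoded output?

283

Build the Huffman tree bottom-up:
merge g(2) and a(5): 7
merge 7 and e(13): 20
merge c(15) and b(16): 31
merge d(18) and 20: 38
merge 31 and 38: 69
merge f(49) and 69: 118
Total encoded bits = sum of merged weights = 7 + 20 + 31 + 38 + 69 + 118 = 283.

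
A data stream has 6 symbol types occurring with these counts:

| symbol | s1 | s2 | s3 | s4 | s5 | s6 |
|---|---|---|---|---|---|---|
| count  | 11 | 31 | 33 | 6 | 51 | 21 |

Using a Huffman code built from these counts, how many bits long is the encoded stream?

Merge the two smallest weights repeatedly:
combine s4(6), s1(11) → 17
combine 17, s6(21) → 38
combine s2(31), s3(33) → 64
combine 38, s5(51) → 89
combine 64, 89 → 153
Total encoded bits = sum of merged weights = 17 + 38 + 64 + 89 + 153 = 361.

361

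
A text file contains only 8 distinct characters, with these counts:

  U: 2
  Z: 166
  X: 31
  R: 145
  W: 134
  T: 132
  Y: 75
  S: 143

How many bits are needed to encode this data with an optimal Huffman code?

2314

Build the Huffman tree bottom-up:
combine U(2), X(31) → 33
combine 33, Y(75) → 108
combine 108, T(132) → 240
combine W(134), S(143) → 277
combine R(145), Z(166) → 311
combine 240, 277 → 517
combine 311, 517 → 828
The encoded length is the sum of every internal node's weight: 33 + 108 + 240 + 277 + 311 + 517 + 828 = 2314 bits.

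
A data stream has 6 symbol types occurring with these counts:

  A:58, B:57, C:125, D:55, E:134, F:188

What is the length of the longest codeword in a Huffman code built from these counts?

Merge the two lowest-weight nodes at each step:
combine D(55), B(57) → 112
combine A(58), 112 → 170
combine C(125), E(134) → 259
combine 170, F(188) → 358
combine 259, 358 → 617
The rarest symbols sit at the bottom; the longest codeword is 4 bits.

4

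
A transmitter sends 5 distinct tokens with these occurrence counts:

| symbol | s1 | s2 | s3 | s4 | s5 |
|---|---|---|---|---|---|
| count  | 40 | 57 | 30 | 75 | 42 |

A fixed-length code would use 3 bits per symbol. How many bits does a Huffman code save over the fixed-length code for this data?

174

Fixed-length: 3 bits × 244 symbols = 732 bits.
Huffman merges:
s3(30) + s1(40) → 70
s5(42) + s2(57) → 99
70 + s4(75) → 145
99 + 145 → 244
Huffman total = 70 + 99 + 145 + 244 = 558 bits.
Saving = 732 − 558 = 174 bits.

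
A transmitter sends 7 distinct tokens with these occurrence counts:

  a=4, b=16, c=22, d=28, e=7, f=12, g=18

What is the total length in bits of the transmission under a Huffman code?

282

Greedily combine the two least-frequent nodes:
merge a(4) and e(7): 11
merge 11 and f(12): 23
merge b(16) and g(18): 34
merge c(22) and 23: 45
merge d(28) and 34: 62
merge 45 and 62: 107
Each symbol's bit-cost is frequency × depth; summing gives 282 bits (equivalently 11 + 23 + 34 + 45 + 62 + 107).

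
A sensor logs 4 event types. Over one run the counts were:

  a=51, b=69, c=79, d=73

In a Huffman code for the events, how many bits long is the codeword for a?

Huffman merges, smallest pair first:
merge a(51) and b(69): 120
merge d(73) and c(79): 152
merge 120 and 152: 272
a's leaf is at depth 2, giving a 2-bit codeword.

2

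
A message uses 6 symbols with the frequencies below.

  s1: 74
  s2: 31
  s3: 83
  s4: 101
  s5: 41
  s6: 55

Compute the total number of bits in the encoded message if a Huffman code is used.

969

Greedily combine the two least-frequent nodes:
s2(31) + s5(41) → 72
s6(55) + 72 → 127
s1(74) + s3(83) → 157
s4(101) + 127 → 228
157 + 228 → 385
The encoded length is the sum of every internal node's weight: 72 + 127 + 157 + 228 + 385 = 969 bits.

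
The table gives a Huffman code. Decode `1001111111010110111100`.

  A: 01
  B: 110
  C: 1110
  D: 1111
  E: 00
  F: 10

Read left to right; each codeword is recognised as soon as it completes (prefix code):
  10→F | 01→A | 1111→D | 110→B | 10→F | 110→B | 1111→D | 00→E
Decoded message: FADBFBDE

FADBFBDE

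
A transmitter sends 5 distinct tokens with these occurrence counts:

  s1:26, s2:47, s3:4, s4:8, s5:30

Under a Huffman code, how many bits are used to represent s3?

4

Build the tree from the bottom:
merge s3(4) and s4(8): 12
merge 12 and s1(26): 38
merge s5(30) and 38: 68
merge s2(47) and 68: 115
s3's leaf is at depth 4, giving a 4-bit codeword.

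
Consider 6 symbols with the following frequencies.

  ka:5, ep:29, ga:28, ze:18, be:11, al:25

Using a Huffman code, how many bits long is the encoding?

Greedily combine the two least-frequent nodes:
combine ka(5), be(11) → 16
combine 16, ze(18) → 34
combine al(25), ga(28) → 53
combine ep(29), 34 → 63
combine 53, 63 → 116
The encoded length is the sum of every internal node's weight: 16 + 34 + 53 + 63 + 116 = 282 bits.

282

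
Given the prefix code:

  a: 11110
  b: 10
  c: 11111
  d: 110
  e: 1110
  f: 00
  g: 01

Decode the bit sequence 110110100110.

ddbgb

Read left to right; each codeword is recognised as soon as it completes (prefix code):
  110→d | 110→d | 10→b | 01→g | 10→b
Decoded message: ddbgb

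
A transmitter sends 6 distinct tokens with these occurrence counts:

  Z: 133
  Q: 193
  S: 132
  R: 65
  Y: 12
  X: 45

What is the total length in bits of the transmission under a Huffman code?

Merge the two smallest weights repeatedly:
Y(12) + X(45) → 57
57 + R(65) → 122
122 + S(132) → 254
Z(133) + Q(193) → 326
254 + 326 → 580
Each symbol's bit-cost is frequency × depth; summing gives 1339 bits (equivalently 57 + 122 + 254 + 326 + 580).

1339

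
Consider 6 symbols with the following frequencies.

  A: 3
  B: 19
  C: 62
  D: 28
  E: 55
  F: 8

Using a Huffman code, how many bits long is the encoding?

387

Greedily combine the two least-frequent nodes:
combine A(3), F(8) → 11
combine 11, B(19) → 30
combine D(28), 30 → 58
combine E(55), 58 → 113
combine C(62), 113 → 175
The encoded length is the sum of every internal node's weight: 11 + 30 + 58 + 113 + 175 = 387 bits.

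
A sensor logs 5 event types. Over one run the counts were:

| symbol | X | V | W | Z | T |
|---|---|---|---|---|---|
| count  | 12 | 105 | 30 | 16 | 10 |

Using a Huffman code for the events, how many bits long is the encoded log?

301

Build the Huffman tree bottom-up:
combine T(10), X(12) → 22
combine Z(16), 22 → 38
combine W(30), 38 → 68
combine 68, V(105) → 173
Total encoded bits = sum of merged weights = 22 + 38 + 68 + 173 = 301.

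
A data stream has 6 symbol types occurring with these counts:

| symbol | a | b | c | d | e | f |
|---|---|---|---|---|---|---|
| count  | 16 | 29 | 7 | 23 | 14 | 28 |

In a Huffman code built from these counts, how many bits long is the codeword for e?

4

Huffman merges, smallest pair first:
combine c(7), e(14) → 21
combine a(16), 21 → 37
combine d(23), f(28) → 51
combine b(29), 37 → 66
combine 51, 66 → 117
e's leaf is at depth 4, giving a 4-bit codeword.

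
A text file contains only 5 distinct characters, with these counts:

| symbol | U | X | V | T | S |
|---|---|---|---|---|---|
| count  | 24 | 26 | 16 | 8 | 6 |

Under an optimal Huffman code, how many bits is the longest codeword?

Merge the two lowest-weight nodes at each step:
combine S(6), T(8) → 14
combine 14, V(16) → 30
combine U(24), X(26) → 50
combine 30, 50 → 80
Maximum depth reached is 3.

3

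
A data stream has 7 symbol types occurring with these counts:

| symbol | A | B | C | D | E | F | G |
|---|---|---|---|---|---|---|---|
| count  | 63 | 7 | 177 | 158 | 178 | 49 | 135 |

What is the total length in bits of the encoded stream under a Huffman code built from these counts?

Build the Huffman tree bottom-up:
merge B(7) and F(49): 56
merge 56 and A(63): 119
merge 119 and G(135): 254
merge D(158) and C(177): 335
merge E(178) and 254: 432
merge 335 and 432: 767
Each symbol's bit-cost is frequency × depth; summing gives 1963 bits (equivalently 56 + 119 + 254 + 335 + 432 + 767).

1963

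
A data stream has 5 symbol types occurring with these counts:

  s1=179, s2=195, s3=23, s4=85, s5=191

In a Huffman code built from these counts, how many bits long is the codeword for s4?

3

Repeatedly merge the two smallest:
combine s3(23), s4(85) → 108
combine 108, s1(179) → 287
combine s5(191), s2(195) → 386
combine 287, 386 → 673
s4 sits 3 levels below the root, so its codeword is 3 bits.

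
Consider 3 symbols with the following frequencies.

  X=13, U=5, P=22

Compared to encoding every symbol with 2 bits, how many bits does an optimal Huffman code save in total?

Fixed-length: 2 bits × 40 symbols = 80 bits.
Huffman merges:
merge U(5) and X(13): 18
merge 18 and P(22): 40
Huffman total = 18 + 40 = 58 bits.
Saving = 80 − 58 = 22 bits.

22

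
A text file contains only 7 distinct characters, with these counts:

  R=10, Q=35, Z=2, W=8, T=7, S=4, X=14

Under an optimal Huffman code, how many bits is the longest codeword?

Merge the two lowest-weight nodes at each step:
combine Z(2), S(4) → 6
combine 6, T(7) → 13
combine W(8), R(10) → 18
combine 13, X(14) → 27
combine 18, 27 → 45
combine Q(35), 45 → 80
Maximum depth reached is 5.

5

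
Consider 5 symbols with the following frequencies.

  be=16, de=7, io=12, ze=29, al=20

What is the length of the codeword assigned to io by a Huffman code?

Repeatedly merge the two smallest:
merge de(7) and io(12): 19
merge be(16) and 19: 35
merge al(20) and ze(29): 49
merge 35 and 49: 84
io's leaf is at depth 3, giving a 3-bit codeword.

3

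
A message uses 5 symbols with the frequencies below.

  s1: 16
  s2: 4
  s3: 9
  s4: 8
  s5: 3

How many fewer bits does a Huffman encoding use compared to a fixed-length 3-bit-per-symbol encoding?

Fixed-length: 3 bits × 40 symbols = 120 bits.
Huffman merges:
combine s5(3), s2(4) → 7
combine 7, s4(8) → 15
combine s3(9), 15 → 24
combine s1(16), 24 → 40
Huffman total = 7 + 15 + 24 + 40 = 86 bits.
Saving = 120 − 86 = 34 bits.

34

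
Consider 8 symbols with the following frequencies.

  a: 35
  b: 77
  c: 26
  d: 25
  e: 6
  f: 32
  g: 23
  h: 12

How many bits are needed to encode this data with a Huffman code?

649

Merge the two smallest weights repeatedly:
combine e(6), h(12) → 18
combine 18, g(23) → 41
combine d(25), c(26) → 51
combine f(32), a(35) → 67
combine 41, 51 → 92
combine 67, b(77) → 144
combine 92, 144 → 236
Total encoded bits = sum of merged weights = 18 + 41 + 51 + 67 + 92 + 144 + 236 = 649.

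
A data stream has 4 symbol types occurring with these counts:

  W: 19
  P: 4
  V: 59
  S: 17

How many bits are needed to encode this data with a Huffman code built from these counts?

160

Merge the two smallest weights repeatedly:
P(4) + S(17) → 21
W(19) + 21 → 40
40 + V(59) → 99
Total encoded bits = sum of merged weights = 21 + 40 + 99 = 160.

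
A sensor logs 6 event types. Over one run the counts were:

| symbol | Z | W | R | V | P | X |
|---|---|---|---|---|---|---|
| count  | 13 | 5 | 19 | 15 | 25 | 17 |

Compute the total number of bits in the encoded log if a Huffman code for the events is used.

238

Merge the two smallest weights repeatedly:
combine W(5), Z(13) → 18
combine V(15), X(17) → 32
combine 18, R(19) → 37
combine P(25), 32 → 57
combine 37, 57 → 94
Total encoded bits = sum of merged weights = 18 + 32 + 37 + 57 + 94 = 238.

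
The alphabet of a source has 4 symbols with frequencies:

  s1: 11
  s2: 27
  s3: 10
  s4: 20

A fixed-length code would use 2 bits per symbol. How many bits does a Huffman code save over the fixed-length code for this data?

6

Fixed-length: 2 bits × 68 symbols = 136 bits.
Huffman merges:
s3(10) + s1(11) → 21
s4(20) + 21 → 41
s2(27) + 41 → 68
Huffman total = 21 + 41 + 68 = 130 bits.
Saving = 136 − 130 = 6 bits.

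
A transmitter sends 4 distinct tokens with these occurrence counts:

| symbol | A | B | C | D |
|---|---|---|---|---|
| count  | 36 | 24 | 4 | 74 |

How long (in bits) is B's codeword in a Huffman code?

3

Repeatedly merge the two smallest:
combine C(4), B(24) → 28
combine 28, A(36) → 64
combine 64, D(74) → 138
B's leaf is at depth 3, giving a 3-bit codeword.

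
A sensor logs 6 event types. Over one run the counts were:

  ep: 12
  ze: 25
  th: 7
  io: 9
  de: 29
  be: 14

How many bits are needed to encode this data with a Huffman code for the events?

Merge the two smallest weights repeatedly:
merge th(7) and io(9): 16
merge ep(12) and be(14): 26
merge 16 and ze(25): 41
merge 26 and de(29): 55
merge 41 and 55: 96
Total encoded bits = sum of merged weights = 16 + 26 + 41 + 55 + 96 = 234.

234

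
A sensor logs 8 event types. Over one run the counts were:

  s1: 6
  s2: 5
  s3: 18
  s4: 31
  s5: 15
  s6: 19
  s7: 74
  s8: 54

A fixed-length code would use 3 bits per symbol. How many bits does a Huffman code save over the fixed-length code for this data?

Fixed-length: 3 bits × 222 symbols = 666 bits.
Huffman merges:
s2(5) + s1(6) → 11
11 + s5(15) → 26
s3(18) + s6(19) → 37
26 + s4(31) → 57
37 + s8(54) → 91
57 + s7(74) → 131
91 + 131 → 222
Huffman total = 11 + 26 + 37 + 57 + 91 + 131 + 222 = 575 bits.
Saving = 666 − 575 = 91 bits.

91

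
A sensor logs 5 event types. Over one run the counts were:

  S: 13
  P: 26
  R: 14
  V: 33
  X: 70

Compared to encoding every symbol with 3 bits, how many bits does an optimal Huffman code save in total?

Fixed-length: 3 bits × 156 symbols = 468 bits.
Huffman merges:
merge S(13) and R(14): 27
merge P(26) and 27: 53
merge V(33) and 53: 86
merge X(70) and 86: 156
Huffman total = 27 + 53 + 86 + 156 = 322 bits.
Saving = 468 − 322 = 146 bits.

146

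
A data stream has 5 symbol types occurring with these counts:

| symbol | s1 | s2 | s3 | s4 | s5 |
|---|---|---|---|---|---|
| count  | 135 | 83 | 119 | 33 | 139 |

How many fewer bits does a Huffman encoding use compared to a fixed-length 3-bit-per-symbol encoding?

Fixed-length: 3 bits × 509 symbols = 1527 bits.
Huffman merges:
combine s4(33), s2(83) → 116
combine 116, s3(119) → 235
combine s1(135), s5(139) → 274
combine 235, 274 → 509
Huffman total = 116 + 235 + 274 + 509 = 1134 bits.
Saving = 1527 − 1134 = 393 bits.

393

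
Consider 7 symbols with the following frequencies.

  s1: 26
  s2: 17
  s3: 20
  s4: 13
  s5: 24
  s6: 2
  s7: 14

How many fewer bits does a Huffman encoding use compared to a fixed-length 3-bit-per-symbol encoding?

Fixed-length: 3 bits × 116 symbols = 348 bits.
Huffman merges:
merge s6(2) and s4(13): 15
merge s7(14) and 15: 29
merge s2(17) and s3(20): 37
merge s5(24) and s1(26): 50
merge 29 and 37: 66
merge 50 and 66: 116
Huffman total = 15 + 29 + 37 + 50 + 66 + 116 = 313 bits.
Saving = 348 − 313 = 35 bits.

35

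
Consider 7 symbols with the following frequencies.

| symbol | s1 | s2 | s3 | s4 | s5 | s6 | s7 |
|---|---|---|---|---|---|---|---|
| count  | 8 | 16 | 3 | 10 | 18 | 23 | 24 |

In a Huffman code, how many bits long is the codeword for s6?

2

Huffman merges, smallest pair first:
combine s3(3), s1(8) → 11
combine s4(10), 11 → 21
combine s2(16), s5(18) → 34
combine 21, s6(23) → 44
combine s7(24), 34 → 58
combine 44, 58 → 102
The subtree containing s6 is merged 2 times, so code length = 2.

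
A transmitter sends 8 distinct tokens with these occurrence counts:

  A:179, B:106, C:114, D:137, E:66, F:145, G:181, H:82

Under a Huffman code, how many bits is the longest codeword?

4

Merge the two lowest-weight nodes at each step:
E(66) + H(82) → 148
B(106) + C(114) → 220
D(137) + F(145) → 282
148 + A(179) → 327
G(181) + 220 → 401
282 + 327 → 609
401 + 609 → 1010
The first pair merged (E, H) ends up deepest, at depth 4.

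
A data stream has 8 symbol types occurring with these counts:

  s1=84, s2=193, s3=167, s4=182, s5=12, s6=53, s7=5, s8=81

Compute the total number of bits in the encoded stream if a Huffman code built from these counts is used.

Merge the two smallest weights repeatedly:
s7(5) + s5(12) → 17
17 + s6(53) → 70
70 + s8(81) → 151
s1(84) + 151 → 235
s3(167) + s4(182) → 349
s2(193) + 235 → 428
349 + 428 → 777
Each symbol's bit-cost is frequency × depth; summing gives 2027 bits (equivalently 17 + 70 + 151 + 235 + 349 + 428 + 777).

2027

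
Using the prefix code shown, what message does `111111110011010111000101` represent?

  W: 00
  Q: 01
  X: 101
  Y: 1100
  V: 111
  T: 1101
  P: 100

VVYTQYQQ

Read left to right; each codeword is recognised as soon as it completes (prefix code):
  111→V | 111→V | 1100→Y | 1101→T | 01→Q | 1100→Y | 01→Q | 01→Q
Decoded message: VVYTQYQQ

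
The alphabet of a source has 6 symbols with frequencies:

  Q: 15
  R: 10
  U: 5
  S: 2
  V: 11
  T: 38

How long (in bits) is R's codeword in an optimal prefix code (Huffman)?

Build the tree from the bottom:
combine S(2), U(5) → 7
combine 7, R(10) → 17
combine V(11), Q(15) → 26
combine 17, 26 → 43
combine T(38), 43 → 81
R's leaf is at depth 3, giving a 3-bit codeword.

3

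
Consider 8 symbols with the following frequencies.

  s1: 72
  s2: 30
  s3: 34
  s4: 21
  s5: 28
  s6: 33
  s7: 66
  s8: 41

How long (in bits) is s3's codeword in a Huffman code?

Build the tree from the bottom:
merge s4(21) and s5(28): 49
merge s2(30) and s6(33): 63
merge s3(34) and s8(41): 75
merge 49 and 63: 112
merge s7(66) and s1(72): 138
merge 75 and 112: 187
merge 138 and 187: 325
s3's leaf is at depth 3, giving a 3-bit codeword.

3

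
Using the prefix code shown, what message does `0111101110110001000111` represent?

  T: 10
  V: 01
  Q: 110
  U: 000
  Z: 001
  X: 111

Read left to right; each codeword is recognised as soon as it completes (prefix code):
  01→V | 111→X | 01→V | 110→Q | 110→Q | 001→Z | 000→U | 111→X
Decoded message: VXVQQZUX

VXVQQZUX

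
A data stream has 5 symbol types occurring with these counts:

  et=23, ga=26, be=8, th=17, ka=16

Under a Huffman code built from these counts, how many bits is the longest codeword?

Merge the two lowest-weight nodes at each step:
merge be(8) and ka(16): 24
merge th(17) and et(23): 40
merge 24 and ga(26): 50
merge 40 and 50: 90
Maximum depth reached is 3.

3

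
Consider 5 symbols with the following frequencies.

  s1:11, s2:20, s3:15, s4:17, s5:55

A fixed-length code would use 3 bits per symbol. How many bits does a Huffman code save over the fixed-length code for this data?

110

Fixed-length: 3 bits × 118 symbols = 354 bits.
Huffman merges:
s1(11) + s3(15) → 26
s4(17) + s2(20) → 37
26 + 37 → 63
s5(55) + 63 → 118
Huffman total = 26 + 37 + 63 + 118 = 244 bits.
Saving = 354 − 244 = 110 bits.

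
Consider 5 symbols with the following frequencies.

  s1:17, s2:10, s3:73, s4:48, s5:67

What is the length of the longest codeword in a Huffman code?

3

Merge the two lowest-weight nodes at each step:
merge s2(10) and s1(17): 27
merge 27 and s4(48): 75
merge s5(67) and s3(73): 140
merge 75 and 140: 215
The first pair merged (s2, s1) ends up deepest, at depth 3.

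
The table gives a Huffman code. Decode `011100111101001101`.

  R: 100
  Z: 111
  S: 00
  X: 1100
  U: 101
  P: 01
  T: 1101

Read left to right; each codeword is recognised as soon as it completes (prefix code):
  01→P | 1100→X | 111→Z | 101→U | 00→S | 1101→T
Decoded message: PXZUST

PXZUST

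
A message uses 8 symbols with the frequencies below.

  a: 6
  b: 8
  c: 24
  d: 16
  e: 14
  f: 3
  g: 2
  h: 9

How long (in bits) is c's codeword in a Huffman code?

Repeatedly merge the two smallest:
merge g(2) and f(3): 5
merge 5 and a(6): 11
merge b(8) and h(9): 17
merge 11 and e(14): 25
merge d(16) and 17: 33
merge c(24) and 25: 49
merge 33 and 49: 82
c's leaf is at depth 2, giving a 2-bit codeword.

2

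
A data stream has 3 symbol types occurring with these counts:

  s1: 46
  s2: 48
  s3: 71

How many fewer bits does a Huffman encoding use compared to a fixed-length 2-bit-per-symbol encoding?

71

Fixed-length: 2 bits × 165 symbols = 330 bits.
Huffman merges:
merge s1(46) and s2(48): 94
merge s3(71) and 94: 165
Huffman total = 94 + 165 = 259 bits.
Saving = 330 − 259 = 71 bits.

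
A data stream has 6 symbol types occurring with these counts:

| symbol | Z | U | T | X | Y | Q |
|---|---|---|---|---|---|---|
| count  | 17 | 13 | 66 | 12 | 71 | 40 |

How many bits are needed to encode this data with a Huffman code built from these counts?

Build the Huffman tree bottom-up:
X(12) + U(13) → 25
Z(17) + 25 → 42
Q(40) + 42 → 82
T(66) + Y(71) → 137
82 + 137 → 219
The encoded length is the sum of every internal node's weight: 25 + 42 + 82 + 137 + 219 = 505 bits.

505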